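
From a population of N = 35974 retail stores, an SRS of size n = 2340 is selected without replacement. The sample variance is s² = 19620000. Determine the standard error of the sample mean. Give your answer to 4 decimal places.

Under SRS without replacement, Var(ȳ) = (1 − f)·s²/n with f = n/N = 2340/35974 = 0.06504698.
Var(ȳ) = (1 − 0.06504698)·19620000/2340 = 0.93495302·8384.6154 = 7839.2215.
SE(ȳ) = √(7839.2215) = 88.5394.

88.5394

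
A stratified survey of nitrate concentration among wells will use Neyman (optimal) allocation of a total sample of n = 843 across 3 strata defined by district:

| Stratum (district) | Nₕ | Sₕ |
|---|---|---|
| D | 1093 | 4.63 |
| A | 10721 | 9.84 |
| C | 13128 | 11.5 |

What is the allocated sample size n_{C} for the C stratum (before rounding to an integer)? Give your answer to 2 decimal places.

Neyman allocation: nₕ = n·NₕSₕ / Σⱼ NⱼSⱼ.
Σ NⱼSⱼ = 1093·4.63 + 10721·9.84 + 13128·11.5 = 261527.23.
n_{C} = 843·13128·11.5 / 261527.23 = 486.64.

486.64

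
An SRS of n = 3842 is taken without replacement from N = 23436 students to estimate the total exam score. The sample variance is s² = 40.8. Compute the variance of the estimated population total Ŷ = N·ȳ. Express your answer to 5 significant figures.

Var(Ŷ) = N²·Var(ȳ) = N²·(1 − n/N)·s²/n.
f = 3842/23436 = 0.16393583; Var(ȳ) = 0.83606417·40.8/3842 = 0.0088785576.
Var(Ŷ) = 23436² · 0.0088785576 = 4.8765131 × 10^6.

4.8765 × 10^6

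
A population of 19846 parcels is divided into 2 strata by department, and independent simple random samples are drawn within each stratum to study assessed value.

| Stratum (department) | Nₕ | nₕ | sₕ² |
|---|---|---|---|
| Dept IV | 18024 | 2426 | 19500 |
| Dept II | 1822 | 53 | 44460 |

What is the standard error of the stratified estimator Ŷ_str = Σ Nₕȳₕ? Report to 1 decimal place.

70452.4

Var(Ŷ_str) = Σₕ Nₕ²(1 − fₕ)sₕ²/nₕ.
Dept IV: 18024²·(1 − 2426/18024)·19500/2426 = 2.2597683 × 10^9.
Dept II: 1822²·(1 − 53/1822)·44460/53 = 2.7037703 × 10^9.
Sum = 4.9635386 × 10^9.
SE = √(4.9635386 × 10^9) = 70452.4.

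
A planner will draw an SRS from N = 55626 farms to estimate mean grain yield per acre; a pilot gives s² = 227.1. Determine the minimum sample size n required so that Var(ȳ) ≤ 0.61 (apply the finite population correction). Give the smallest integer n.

Without fpc, n₀ = s²/D = 227.1/0.61 = 372.2951.
With fpc, (1 − n/N)·s²/n ≤ D requires n ≥ n₀/(1 + n₀/N) = 372.2951/(1 + 372.2951/55626) = 369.8200.
Rounding up, n = 370.

370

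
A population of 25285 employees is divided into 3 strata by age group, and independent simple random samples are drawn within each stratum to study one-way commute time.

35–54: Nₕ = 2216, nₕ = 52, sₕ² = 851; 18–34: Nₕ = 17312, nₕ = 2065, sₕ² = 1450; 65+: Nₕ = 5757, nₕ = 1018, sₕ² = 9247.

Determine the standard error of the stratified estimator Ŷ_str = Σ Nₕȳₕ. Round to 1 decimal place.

Var(Ŷ_str) = Σₕ Nₕ²(1 − fₕ)sₕ²/nₕ.
35–54: 2216²·(1 − 52/2216)·851/52 = 7.8478958 × 10^7.
18–34: 17312²·(1 − 2065/17312)·1450/2065 = 1.8534445 × 10^8.
65+: 5757²·(1 − 1018/5757)·9247/1018 = 2.4781981 × 10^8.
Sum = 5.1164322 × 10^8.
SE = √(5.1164322 × 10^8) = 22619.5.

22619.5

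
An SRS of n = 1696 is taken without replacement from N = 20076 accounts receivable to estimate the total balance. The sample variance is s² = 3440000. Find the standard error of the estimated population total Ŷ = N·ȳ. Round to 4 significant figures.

865100

Var(Ŷ) = N²·Var(ȳ) = N²·(1 − n/N)·s²/n.
f = 1696/20076 = 0.08447898; Var(ȳ) = 0.91552102·3440000/1696 = 1856.953.
Var(Ŷ) = 20076² · 1856.953 = 7.4843706 × 10^11.
SE(Ŷ) = √(7.4843706 × 10^11) = 865100.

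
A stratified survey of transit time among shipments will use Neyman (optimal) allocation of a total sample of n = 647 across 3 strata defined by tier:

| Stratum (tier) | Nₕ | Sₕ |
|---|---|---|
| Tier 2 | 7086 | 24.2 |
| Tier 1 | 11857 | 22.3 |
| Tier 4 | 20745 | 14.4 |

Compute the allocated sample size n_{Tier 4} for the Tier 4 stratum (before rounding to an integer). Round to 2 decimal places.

263.10

Neyman allocation: nₕ = n·NₕSₕ / Σⱼ NⱼSⱼ.
Σ NⱼSⱼ = 7086·24.2 + 11857·22.3 + 20745·14.4 = 734620.3.
n_{Tier 4} = 647·20745·14.4 / 734620.3 = 263.10.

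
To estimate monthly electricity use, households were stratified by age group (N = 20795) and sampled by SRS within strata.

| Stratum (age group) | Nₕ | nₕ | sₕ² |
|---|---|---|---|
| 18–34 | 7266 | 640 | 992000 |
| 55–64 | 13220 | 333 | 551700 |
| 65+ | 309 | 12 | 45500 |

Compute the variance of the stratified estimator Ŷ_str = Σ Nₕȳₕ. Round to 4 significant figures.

3.572 × 10^11

Var(Ŷ_str) = Σₕ Nₕ²(1 − fₕ)sₕ²/nₕ.
18–34: 7266²·(1 − 640/7266)·992000/640 = 7.4624 × 10^10.
55–64: 13220²·(1 − 333/13220)·551700/333 = 2.8225525 × 10^11.
65+: 309²·(1 − 12/309)·45500/12 = 3.4797262 × 10^8.
Sum = 3.5722722 × 10^11.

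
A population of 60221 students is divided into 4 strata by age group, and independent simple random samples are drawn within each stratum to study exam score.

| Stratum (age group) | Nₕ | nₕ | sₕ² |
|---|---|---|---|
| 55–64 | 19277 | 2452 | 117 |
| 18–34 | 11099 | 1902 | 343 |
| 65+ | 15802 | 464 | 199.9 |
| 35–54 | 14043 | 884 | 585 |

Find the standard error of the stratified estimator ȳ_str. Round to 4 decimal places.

Var(ȳ_str) = Σₕ Wₕ²(1 − fₕ)sₕ²/nₕ with Wₕ = Nₕ/N, N = 60221.
55–64: Wₕ = 0.32010428; term = 0.32010428²·(1 − 0.12719822)·117/2452 = 0.0042674063.
18–34: Wₕ = 0.18430448; term = 0.18430448²·(1 − 0.17136679)·343/1902 = 0.0050759545.
65+: Wₕ = 0.26240016; term = 0.26240016²·(1 − 0.02936337)·199.9/464 = 0.02879252.
35–54: Wₕ = 0.23319108; term = 0.23319108²·(1 − 0.06294951)·585/884 = 0.033720225.
Sum = 0.071856106.
SE = √(0.071856106) = 0.2681.

0.2681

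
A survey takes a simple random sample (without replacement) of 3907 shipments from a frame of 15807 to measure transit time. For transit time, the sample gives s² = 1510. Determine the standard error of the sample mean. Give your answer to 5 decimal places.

0.53941

Under SRS without replacement, Var(ȳ) = (1 − f)·s²/n with f = n/N = 3907/15807 = 0.24716898.
Var(ȳ) = (1 − 0.24716898)·1510/3907 = 0.75283102·0.38648579 = 0.2909585.
SE(ȳ) = √(0.2909585) = 0.53941.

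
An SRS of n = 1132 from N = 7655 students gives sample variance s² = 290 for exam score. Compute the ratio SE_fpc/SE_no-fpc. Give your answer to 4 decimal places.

f = n/N = 1132/7655 = 0.14787720.
SE_no-fpc = √(s²/n) = 0.50614597; SE_fpc = √((1−f)s²/n) = 0.46722587.
Ratio = √(1−f) = 0.92310498.

0.9231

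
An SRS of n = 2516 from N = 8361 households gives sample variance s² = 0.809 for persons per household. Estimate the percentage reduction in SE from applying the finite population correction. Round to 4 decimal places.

16.3891

f = n/N = 2516/8361 = 0.30092094.
SE_no-fpc = √(s²/n) = 0.017931596; SE_fpc = √((1−f)s²/n) = 0.014992777.
Ratio = √(1−f) = 0.83610948. Reduction = 100·(1 − 0.83610948) = 16.3891%.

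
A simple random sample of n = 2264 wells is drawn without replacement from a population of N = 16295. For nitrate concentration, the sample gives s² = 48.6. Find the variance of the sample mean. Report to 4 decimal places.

Under SRS without replacement, Var(ȳ) = (1 − f)·s²/n with f = n/N = 2264/16295 = 0.13893832.
Var(ȳ) = (1 − 0.13893832)·48.6/2264 = 0.86106168·0.021466431 = 0.018483921.

0.0185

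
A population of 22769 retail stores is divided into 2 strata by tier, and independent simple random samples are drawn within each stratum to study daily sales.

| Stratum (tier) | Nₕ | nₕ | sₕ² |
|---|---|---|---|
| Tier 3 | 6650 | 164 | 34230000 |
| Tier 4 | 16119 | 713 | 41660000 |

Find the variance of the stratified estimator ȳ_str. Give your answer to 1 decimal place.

Var(ȳ_str) = Σₕ Wₕ²(1 − fₕ)sₕ²/nₕ with Wₕ = Nₕ/N, N = 22769.
Tier 3: Wₕ = 0.29206377; term = 0.29206377²·(1 − 0.02466165)·34230000/164 = 17364.958.
Tier 4: Wₕ = 0.70793623; term = 0.70793623²·(1 − 0.04423351)·41660000/713 = 27987.868.
Sum = 45352.826.

45352.8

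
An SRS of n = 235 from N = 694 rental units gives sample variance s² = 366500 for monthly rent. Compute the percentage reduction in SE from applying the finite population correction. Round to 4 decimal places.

18.6745

f = n/N = 235/694 = 0.33861671.
SE_no-fpc = √(s²/n) = 39.491448; SE_fpc = √((1−f)s²/n) = 32.116608.
Ratio = √(1−f) = 0.81325475. Reduction = 100·(1 − 0.81325475) = 18.6745%.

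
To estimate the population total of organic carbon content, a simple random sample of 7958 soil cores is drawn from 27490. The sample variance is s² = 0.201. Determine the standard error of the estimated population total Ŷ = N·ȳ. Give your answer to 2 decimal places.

Var(Ŷ) = N²·Var(ȳ) = N²·(1 − n/N)·s²/n.
f = 7958/27490 = 0.28948709; Var(ȳ) = 0.71051291·0.201/7958 = 1.7945853 × 10^-5.
Var(Ŷ) = 27490² · (1.7945853 × 10^-5) = 13561.683.
SE(Ŷ) = √(13561.683) = 116.45.

116.45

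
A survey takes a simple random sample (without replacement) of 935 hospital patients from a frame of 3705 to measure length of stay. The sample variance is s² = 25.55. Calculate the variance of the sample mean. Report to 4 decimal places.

0.0204

Under SRS without replacement, Var(ȳ) = (1 − f)·s²/n with f = n/N = 935/3705 = 0.25236167.
Var(ȳ) = (1 − 0.25236167)·25.55/935 = 0.74763833·0.027326203 = 0.020430117.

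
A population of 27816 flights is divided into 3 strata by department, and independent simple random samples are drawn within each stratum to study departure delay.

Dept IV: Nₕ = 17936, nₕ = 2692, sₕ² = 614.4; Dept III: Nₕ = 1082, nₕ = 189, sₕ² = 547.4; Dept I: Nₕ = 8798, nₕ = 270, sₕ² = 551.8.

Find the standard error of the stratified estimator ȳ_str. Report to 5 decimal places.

Var(ȳ_str) = Σₕ Wₕ²(1 − fₕ)sₕ²/nₕ with Wₕ = Nₕ/N, N = 27816.
Dept IV: Wₕ = 0.64480874; term = 0.64480874²·(1 − 0.15008921)·614.4/2692 = 0.080651292.
Dept III: Wₕ = 0.03889848; term = 0.03889848²·(1 − 0.17467652)·547.4/189 = 0.0036168655.
Dept I: Wₕ = 0.31629278; term = 0.31629278²·(1 − 0.03068879)·551.8/270 = 0.19817996.
Sum = 0.28244812.
SE = √(0.28244812) = 0.53146.

0.53146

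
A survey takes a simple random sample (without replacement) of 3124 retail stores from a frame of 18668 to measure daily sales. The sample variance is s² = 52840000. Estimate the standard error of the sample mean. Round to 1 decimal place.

Under SRS without replacement, Var(ȳ) = (1 − f)·s²/n with f = n/N = 3124/18668 = 0.16734519.
Var(ȳ) = (1 − 0.16734519)·52840000/3124 = 0.83265481·16914.213 = 14083.7.
SE(ȳ) = √(14083.7) = 118.7.

118.7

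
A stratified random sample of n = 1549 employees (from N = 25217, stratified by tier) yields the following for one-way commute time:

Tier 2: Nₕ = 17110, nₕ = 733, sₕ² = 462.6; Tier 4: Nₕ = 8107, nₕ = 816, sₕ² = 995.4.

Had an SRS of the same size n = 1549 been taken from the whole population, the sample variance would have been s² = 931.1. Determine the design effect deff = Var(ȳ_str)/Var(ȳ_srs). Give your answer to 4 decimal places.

0.6939

Var(ȳ_str) = Σ Wₕ²(1−fₕ)sₕ²/nₕ with Wₕ = Nₕ/25217:
  Tier 2: (17110/25217)²·(1−733/17110)·462.6/733 = 0.27809884
  Tier 4: (8107/25217)²·(1−816/8107)·995.4/816 = 0.11338821
  → Var(ȳ_str) = 0.39148705.
Var(ȳ_srs) = (1 − 1549/25217)·931.1/1549 = 0.56417398.
deff = 0.39148705 / 0.56417398 = 0.6939.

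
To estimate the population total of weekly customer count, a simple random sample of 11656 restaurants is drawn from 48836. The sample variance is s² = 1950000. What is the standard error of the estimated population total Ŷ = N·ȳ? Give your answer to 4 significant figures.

551100

Var(Ŷ) = N²·Var(ȳ) = N²·(1 − n/N)·s²/n.
f = 11656/48836 = 0.23867639; Var(ȳ) = 0.76132361·1950000/11656 = 127.36625.
Var(Ŷ) = 48836² · 127.36625 = 3.0376276 × 10^11.
SE(Ŷ) = √(3.0376276 × 10^11) = 551100.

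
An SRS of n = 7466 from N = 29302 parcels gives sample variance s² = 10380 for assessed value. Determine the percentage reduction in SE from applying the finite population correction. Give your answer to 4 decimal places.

13.6747

f = n/N = 7466/29302 = 0.25479489.
SE_no-fpc = √(s²/n) = 1.179111; SE_fpc = √((1−f)s²/n) = 1.0178707.
Ratio = √(1−f) = 0.86325263. Reduction = 100·(1 − 0.86325263) = 13.6747%.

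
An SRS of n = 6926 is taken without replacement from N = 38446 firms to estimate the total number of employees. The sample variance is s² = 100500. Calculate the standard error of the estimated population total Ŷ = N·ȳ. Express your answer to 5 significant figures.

Var(Ŷ) = N²·Var(ȳ) = N²·(1 − n/N)·s²/n.
f = 6926/38446 = 0.18014878; Var(ȳ) = 0.81985122·100500/6926 = 11.896484.
Var(Ŷ) = 38446² · 11.896484 = 1.7584133 × 10^10.
SE(Ŷ) = √(1.7584133 × 10^10) = 132610.

132610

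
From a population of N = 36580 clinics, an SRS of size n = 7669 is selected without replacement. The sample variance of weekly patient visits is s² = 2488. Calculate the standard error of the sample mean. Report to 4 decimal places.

Under SRS without replacement, Var(ȳ) = (1 − f)·s²/n with f = n/N = 7669/36580 = 0.20965008.
Var(ȳ) = (1 − 0.20965008)·2488/7669 = 0.79034992·0.324423 = 0.25640769.
SE(ȳ) = √(0.25640769) = 0.5064.

0.5064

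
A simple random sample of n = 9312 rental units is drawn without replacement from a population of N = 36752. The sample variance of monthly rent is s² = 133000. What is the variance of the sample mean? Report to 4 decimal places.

Under SRS without replacement, Var(ȳ) = (1 − f)·s²/n with f = n/N = 9312/36752 = 0.25337397.
Var(ȳ) = (1 − 0.25337397)·133000/9312 = 0.74662603·14.282646 = 10.663795.

10.6638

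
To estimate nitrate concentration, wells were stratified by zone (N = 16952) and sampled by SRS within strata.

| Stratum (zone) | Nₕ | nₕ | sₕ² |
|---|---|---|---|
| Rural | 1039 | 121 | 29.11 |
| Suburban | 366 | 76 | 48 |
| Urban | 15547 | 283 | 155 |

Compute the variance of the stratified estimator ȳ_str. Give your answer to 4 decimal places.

0.4533

Var(ȳ_str) = Σₕ Wₕ²(1 − fₕ)sₕ²/nₕ with Wₕ = Nₕ/N, N = 16952.
Rural: Wₕ = 0.06129070; term = 0.06129070²·(1 − 0.11645813)·29.11/121 = 7.9849679 × 10^-4.
Suburban: Wₕ = 0.02159037; term = 0.02159037²·(1 − 0.20765027)·48/76 = 2.332732 × 10^-4.
Urban: Wₕ = 0.91711892; term = 0.91711892²·(1 − 0.01820287)·155/283 = 0.4522914.
Sum = 0.45332317.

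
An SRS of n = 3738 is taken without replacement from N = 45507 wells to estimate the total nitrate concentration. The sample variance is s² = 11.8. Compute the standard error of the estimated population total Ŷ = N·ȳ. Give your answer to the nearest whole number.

Var(Ŷ) = N²·Var(ȳ) = N²·(1 − n/N)·s²/n.
f = 3738/45507 = 0.08214121; Var(ȳ) = 0.91785879·11.8/3738 = 0.0028974676.
Var(Ŷ) = 45507² · 0.0028974676 = 6.0003281 × 10^6.
SE(Ŷ) = √(6.0003281 × 10^6) = 2450.

2450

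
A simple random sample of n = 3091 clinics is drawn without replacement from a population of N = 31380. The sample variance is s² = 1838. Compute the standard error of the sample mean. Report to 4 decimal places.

0.7322

Under SRS without replacement, Var(ȳ) = (1 − f)·s²/n with f = n/N = 3091/31380 = 0.09850223.
Var(ȳ) = (1 − 0.09850223)·1838/3091 = 0.90149777·0.59462957 = 0.53605723.
SE(ȳ) = √(0.53605723) = 0.7322.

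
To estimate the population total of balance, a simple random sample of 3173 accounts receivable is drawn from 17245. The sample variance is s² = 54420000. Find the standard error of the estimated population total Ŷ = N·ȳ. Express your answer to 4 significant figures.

2.040 × 10^6

Var(Ŷ) = N²·Var(ȳ) = N²·(1 − n/N)·s²/n.
f = 3173/17245 = 0.18399536; Var(ȳ) = 0.81600464·54420000/3173 = 13995.264.
Var(Ŷ) = 17245² · 13995.264 = 4.1620519 × 10^12.
SE(Ŷ) = √(4.1620519 × 10^12) = 2.040 × 10^6.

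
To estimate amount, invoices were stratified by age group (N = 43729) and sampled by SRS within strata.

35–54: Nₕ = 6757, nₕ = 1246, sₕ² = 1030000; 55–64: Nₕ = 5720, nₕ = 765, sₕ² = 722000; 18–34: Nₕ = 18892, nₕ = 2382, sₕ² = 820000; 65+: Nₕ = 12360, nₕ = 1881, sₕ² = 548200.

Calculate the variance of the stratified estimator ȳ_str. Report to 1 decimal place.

106.0

Var(ȳ_str) = Σₕ Wₕ²(1 − fₕ)sₕ²/nₕ with Wₕ = Nₕ/N, N = 43729.
35–54: Wₕ = 0.15451988; term = 0.15451988²·(1 − 0.18440136)·1030000/1246 = 16.097722.
55–64: Wₕ = 0.13080564; term = 0.13080564²·(1 − 0.13374126)·722000/765 = 13.988668.
18–34: Wₕ = 0.43202451; term = 0.43202451²·(1 − 0.12608512)·820000/2382 = 56.151067.
65+: Wₕ = 0.28264996; term = 0.28264996²·(1 − 0.15218447)·548200/1881 = 19.740105.
Sum = 105.97756.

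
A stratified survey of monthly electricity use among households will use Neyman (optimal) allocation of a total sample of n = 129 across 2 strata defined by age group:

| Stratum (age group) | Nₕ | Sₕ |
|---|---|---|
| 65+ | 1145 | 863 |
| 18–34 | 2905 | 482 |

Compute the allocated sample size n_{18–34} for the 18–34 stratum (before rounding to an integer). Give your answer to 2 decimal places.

Neyman allocation: nₕ = n·NₕSₕ / Σⱼ NⱼSⱼ.
Σ NⱼSⱼ = 1145·863 + 2905·482 = 2.388345 × 10^6.
n_{18–34} = 129·2905·482 / (2.388345 × 10^6) = 75.63.

75.63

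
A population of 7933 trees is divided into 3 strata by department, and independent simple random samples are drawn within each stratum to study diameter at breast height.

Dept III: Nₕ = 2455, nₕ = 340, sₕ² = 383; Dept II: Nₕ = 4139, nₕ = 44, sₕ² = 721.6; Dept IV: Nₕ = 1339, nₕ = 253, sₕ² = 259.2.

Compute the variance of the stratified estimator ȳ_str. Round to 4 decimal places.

4.5335

Var(ȳ_str) = Σₕ Wₕ²(1 − fₕ)sₕ²/nₕ with Wₕ = Nₕ/N, N = 7933.
Dept III: Wₕ = 0.30946678; term = 0.30946678²·(1 − 0.13849287)·383/340 = 0.092940888.
Dept II: Wₕ = 0.52174461; term = 0.52174461²·(1 − 0.01063059)·721.6/44 = 4.4169072.
Dept IV: Wₕ = 0.16878860; term = 0.16878860²·(1 − 0.18894698)·259.2/253 = 0.023672819.
Sum = 4.5335209.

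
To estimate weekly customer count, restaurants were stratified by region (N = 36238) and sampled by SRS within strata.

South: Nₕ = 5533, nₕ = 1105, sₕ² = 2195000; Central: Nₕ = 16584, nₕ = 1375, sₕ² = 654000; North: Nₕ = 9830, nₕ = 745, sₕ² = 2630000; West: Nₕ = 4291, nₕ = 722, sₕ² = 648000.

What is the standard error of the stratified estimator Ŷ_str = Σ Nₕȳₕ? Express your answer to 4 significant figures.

Var(Ŷ_str) = Σₕ Nₕ²(1 − fₕ)sₕ²/nₕ.
South: 5533²·(1 − 1105/5533)·2195000/1105 = 4.8667667 × 10^10.
Central: 16584²·(1 − 1375/16584)·654000/1375 = 1.1996788 × 10^11.
North: 9830²·(1 − 745/9830)·2630000/745 = 3.1526657 × 10^11.
West: 4291²·(1 − 722/4291)·648000/722 = 1.3744941 × 10^10.
Sum = 4.9764706 × 10^11.
SE = √(4.9764706 × 10^11) = 705400.

705400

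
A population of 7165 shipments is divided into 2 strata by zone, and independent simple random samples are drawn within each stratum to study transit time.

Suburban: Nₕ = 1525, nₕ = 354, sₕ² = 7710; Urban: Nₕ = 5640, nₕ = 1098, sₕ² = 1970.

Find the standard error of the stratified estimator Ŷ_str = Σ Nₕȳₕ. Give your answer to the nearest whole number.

9212

Var(Ŷ_str) = Σₕ Nₕ²(1 − fₕ)sₕ²/nₕ.
Suburban: 1525²·(1 − 354/1525)·7710/354 = 3.8893574 × 10^7.
Urban: 5640²·(1 − 1098/5640)·1970/1098 = 4.5961069 × 10^7.
Sum = 8.4854643 × 10^7.
SE = √(8.4854643 × 10^7) = 9212.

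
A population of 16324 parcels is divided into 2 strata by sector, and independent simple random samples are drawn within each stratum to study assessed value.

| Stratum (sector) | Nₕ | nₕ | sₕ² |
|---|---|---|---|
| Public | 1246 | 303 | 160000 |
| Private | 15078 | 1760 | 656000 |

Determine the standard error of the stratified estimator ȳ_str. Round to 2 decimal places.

Var(ȳ_str) = Σₕ Wₕ²(1 − fₕ)sₕ²/nₕ with Wₕ = Nₕ/N, N = 16324.
Public: Wₕ = 0.07632933; term = 0.07632933²·(1 − 0.24317817)·160000/303 = 2.3283803.
Private: Wₕ = 0.92367067; term = 0.92367067²·(1 − 0.11672636)·656000/1760 = 280.87996.
Sum = 283.20834.
SE = √(283.20834) = 16.83.

16.83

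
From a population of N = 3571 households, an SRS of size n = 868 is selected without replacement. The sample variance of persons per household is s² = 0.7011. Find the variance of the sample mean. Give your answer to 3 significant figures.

6.11 × 10^-4

Under SRS without replacement, Var(ȳ) = (1 − f)·s²/n with f = n/N = 868/3571 = 0.24306917.
Var(ȳ) = (1 − 0.24306917)·0.7011/868 = 0.75693083·8.0771889 × 10^-4 = 6.1138733 × 10^-4.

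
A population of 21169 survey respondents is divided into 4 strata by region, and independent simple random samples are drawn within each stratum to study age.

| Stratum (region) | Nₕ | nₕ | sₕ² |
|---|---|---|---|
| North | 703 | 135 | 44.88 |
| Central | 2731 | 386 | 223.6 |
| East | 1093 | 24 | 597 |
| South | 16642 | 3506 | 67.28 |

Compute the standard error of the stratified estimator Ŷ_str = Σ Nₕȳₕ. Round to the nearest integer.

6091

Var(Ŷ_str) = Σₕ Nₕ²(1 − fₕ)sₕ²/nₕ.
North: 703²·(1 − 135/703)·44.88/135 = 132746.4.
Central: 2731²·(1 − 386/2731)·223.6/386 = 3.7097876 × 10^6.
East: 1093²·(1 − 24/1093)·597/24 = 2.9064373 × 10^7.
South: 16642²·(1 − 3506/16642)·67.28/3506 = 4.195104 × 10^6.
Sum = 3.7102011 × 10^7.
SE = √(3.7102011 × 10^7) = 6091.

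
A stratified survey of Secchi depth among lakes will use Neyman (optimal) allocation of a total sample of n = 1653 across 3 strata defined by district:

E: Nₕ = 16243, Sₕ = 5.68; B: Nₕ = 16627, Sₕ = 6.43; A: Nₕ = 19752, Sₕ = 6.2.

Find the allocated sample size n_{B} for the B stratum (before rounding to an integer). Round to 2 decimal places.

Neyman allocation: nₕ = n·NₕSₕ / Σⱼ NⱼSⱼ.
Σ NⱼSⱼ = 16243·5.68 + 16627·6.43 + 19752·6.2 = 321634.25.
n_{B} = 1653·16627·6.43 / 321634.25 = 549.46.

549.46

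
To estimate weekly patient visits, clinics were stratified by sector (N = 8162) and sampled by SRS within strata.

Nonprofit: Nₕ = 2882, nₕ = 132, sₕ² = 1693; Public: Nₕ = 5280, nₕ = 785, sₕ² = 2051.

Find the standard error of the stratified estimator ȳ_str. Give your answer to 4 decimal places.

1.5674

Var(ȳ_str) = Σₕ Wₕ²(1 − fₕ)sₕ²/nₕ with Wₕ = Nₕ/N, N = 8162.
Nonprofit: Wₕ = 0.35309973; term = 0.35309973²·(1 − 0.04580153)·1693/132 = 1.5258664.
Public: Wₕ = 0.64690027; term = 0.64690027²·(1 − 0.14867424)·2051/785 = 0.93082158.
Sum = 2.456688.
SE = √(2.456688) = 1.5674.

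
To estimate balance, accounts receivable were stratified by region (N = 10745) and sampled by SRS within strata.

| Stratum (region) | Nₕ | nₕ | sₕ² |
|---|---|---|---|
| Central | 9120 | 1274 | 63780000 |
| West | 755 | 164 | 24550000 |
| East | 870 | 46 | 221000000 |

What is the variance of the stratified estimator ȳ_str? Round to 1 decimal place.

Var(ȳ_str) = Σₕ Wₕ²(1 − fₕ)sₕ²/nₕ with Wₕ = Nₕ/N, N = 10745.
Central: Wₕ = 0.84876687; term = 0.84876687²·(1 − 0.13969298)·63780000/1274 = 31027.4.
West: Wₕ = 0.07026524; term = 0.07026524²·(1 − 0.21721854)·24550000/164 = 578.53447.
East: Wₕ = 0.08096789; term = 0.08096789²·(1 − 0.05287356)·221000000/46 = 29831.017.
Sum = 61436.951.

61437.0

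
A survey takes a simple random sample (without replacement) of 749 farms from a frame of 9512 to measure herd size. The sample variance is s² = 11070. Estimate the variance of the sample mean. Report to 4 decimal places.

13.6159

Under SRS without replacement, Var(ȳ) = (1 − f)·s²/n with f = n/N = 749/9512 = 0.07874264.
Var(ȳ) = (1 − 0.07874264)·11070/749 = 0.92125736·14.779706 = 13.615913.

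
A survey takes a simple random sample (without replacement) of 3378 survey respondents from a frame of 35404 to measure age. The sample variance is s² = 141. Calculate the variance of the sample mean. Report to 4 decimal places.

0.0378

Under SRS without replacement, Var(ȳ) = (1 − f)·s²/n with f = n/N = 3378/35404 = 0.09541295.
Var(ȳ) = (1 − 0.09541295)·141/3378 = 0.90458705·0.041740675 = 0.037758074.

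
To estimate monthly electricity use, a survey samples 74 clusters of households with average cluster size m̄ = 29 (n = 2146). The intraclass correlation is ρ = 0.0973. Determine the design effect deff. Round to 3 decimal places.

deff = 1 + (29 − 1)·0.0973 = 1 + 2.7244 = 3.7244.

3.724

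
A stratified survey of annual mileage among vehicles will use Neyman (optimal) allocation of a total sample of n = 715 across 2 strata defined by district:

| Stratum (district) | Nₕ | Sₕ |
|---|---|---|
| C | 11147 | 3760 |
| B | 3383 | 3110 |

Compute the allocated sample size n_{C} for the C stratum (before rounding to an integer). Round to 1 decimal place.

Neyman allocation: nₕ = n·NₕSₕ / Σⱼ NⱼSⱼ.
Σ NⱼSⱼ = 11147·3760 + 3383·3110 = 5.243385 × 10^7.
n_{C} = 715·11147·3760 / (5.243385 × 10^7) = 571.5.

571.5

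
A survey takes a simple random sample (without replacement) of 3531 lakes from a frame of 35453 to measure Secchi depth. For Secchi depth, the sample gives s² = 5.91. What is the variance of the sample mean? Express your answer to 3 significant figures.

0.00151

Under SRS without replacement, Var(ȳ) = (1 − f)·s²/n with f = n/N = 3531/35453 = 0.09959665.
Var(ȳ) = (1 − 0.09959665)·5.91/3531 = 0.90040335·0.0016737468 = 0.0015070472.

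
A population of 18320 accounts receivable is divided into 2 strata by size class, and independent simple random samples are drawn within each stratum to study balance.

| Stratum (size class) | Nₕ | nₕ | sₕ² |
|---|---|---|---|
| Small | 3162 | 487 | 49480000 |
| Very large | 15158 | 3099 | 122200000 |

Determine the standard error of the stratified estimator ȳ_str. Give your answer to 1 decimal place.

155.0

Var(ȳ_str) = Σₕ Wₕ²(1 − fₕ)sₕ²/nₕ with Wₕ = Nₕ/N, N = 18320.
Small: Wₕ = 0.17259825; term = 0.17259825²·(1 − 0.15401645)·49480000/487 = 2560.5629.
Very large: Wₕ = 0.82740175; term = 0.82740175²·(1 − 0.20444650)·122200000/3099 = 21475.926.
Sum = 24036.489.
SE = √(24036.489) = 155.0.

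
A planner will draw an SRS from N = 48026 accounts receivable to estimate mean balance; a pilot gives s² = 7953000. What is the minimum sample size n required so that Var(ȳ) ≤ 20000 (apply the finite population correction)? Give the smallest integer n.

395

Without fpc, n₀ = s²/D = 7953000/20000 = 397.6500.
With fpc, (1 − n/N)·s²/n ≤ D requires n ≥ n₀/(1 + n₀/N) = 397.6500/(1 + 397.6500/48026) = 394.3845.
Rounding up, n = 395.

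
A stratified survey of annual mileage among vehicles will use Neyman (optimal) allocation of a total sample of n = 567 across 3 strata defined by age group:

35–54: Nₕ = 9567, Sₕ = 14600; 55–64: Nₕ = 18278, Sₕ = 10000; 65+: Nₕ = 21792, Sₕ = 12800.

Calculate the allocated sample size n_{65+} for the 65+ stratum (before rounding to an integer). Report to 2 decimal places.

262.98

Neyman allocation: nₕ = n·NₕSₕ / Σⱼ NⱼSⱼ.
Σ NⱼSⱼ = 9567·14600 + 18278·10000 + 21792·12800 = 6.013958 × 10^8.
n_{65+} = 567·21792·12800 / (6.013958 × 10^8) = 262.98.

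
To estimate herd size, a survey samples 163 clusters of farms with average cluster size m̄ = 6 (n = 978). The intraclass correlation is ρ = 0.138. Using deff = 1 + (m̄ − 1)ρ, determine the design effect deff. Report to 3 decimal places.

1.690

deff = 1 + (6 − 1)·0.138 = 1 + 0.69 = 1.69.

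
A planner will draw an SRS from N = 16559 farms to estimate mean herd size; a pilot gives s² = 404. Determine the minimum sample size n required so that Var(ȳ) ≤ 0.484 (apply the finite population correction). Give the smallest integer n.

Without fpc, n₀ = s²/D = 404/0.484 = 834.7107.
With fpc, (1 − n/N)·s²/n ≤ D requires n ≥ n₀/(1 + n₀/N) = 834.7107/(1 + 834.7107/16559) = 794.6536.
Rounding up, n = 795.

795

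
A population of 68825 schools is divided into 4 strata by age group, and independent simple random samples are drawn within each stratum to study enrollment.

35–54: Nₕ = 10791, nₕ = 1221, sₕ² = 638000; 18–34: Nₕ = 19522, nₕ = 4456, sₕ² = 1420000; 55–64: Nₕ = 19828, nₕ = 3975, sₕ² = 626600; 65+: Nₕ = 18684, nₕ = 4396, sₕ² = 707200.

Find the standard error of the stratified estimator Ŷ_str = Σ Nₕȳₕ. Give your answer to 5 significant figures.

Var(Ŷ_str) = Σₕ Nₕ²(1 − fₕ)sₕ²/nₕ.
35–54: 10791²·(1 − 1221/10791)·638000/1221 = 5.3960833 × 10^10.
18–34: 19522²·(1 − 4456/19522)·1420000/4456 = 9.3727155 × 10^10.
55–64: 19828²·(1 − 3975/19828)·626600/3975 = 4.9549996 × 10^10.
65+: 18684²·(1 − 4396/18684)·707200/4396 = 4.2946311 × 10^10.
Sum = 2.401843 × 10^11.
SE = √(2.401843 × 10^11) = 490090.

490090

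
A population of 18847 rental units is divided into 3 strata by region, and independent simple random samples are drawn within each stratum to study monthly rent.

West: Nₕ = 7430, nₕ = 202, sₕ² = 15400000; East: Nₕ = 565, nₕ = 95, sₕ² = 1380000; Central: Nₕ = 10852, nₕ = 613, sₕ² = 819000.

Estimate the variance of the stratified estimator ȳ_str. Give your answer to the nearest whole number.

Var(ȳ_str) = Σₕ Wₕ²(1 − fₕ)sₕ²/nₕ with Wₕ = Nₕ/N, N = 18847.
West: Wₕ = 0.39422720; term = 0.39422720²·(1 − 0.02718708)·15400000/202 = 11526.351.
East: Wₕ = 0.02997825; term = 0.02997825²·(1 − 0.16814159)·1380000/95 = 10.859687.
Central: Wₕ = 0.57579456; term = 0.57579456²·(1 − 0.05648728)·819000/613 = 417.93264.
Sum = 11955.143.

11955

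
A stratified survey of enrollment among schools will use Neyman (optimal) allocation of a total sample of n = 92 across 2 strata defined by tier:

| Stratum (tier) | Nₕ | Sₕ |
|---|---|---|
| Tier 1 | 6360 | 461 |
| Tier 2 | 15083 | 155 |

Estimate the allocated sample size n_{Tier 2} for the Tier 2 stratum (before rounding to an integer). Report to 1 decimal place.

Neyman allocation: nₕ = n·NₕSₕ / Σⱼ NⱼSⱼ.
Σ NⱼSⱼ = 6360·461 + 15083·155 = 5.269825 × 10^6.
n_{Tier 2} = 92·15083·155 / (5.269825 × 10^6) = 40.8.

40.8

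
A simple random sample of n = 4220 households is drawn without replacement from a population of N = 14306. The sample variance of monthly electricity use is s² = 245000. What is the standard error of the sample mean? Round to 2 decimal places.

6.40

Under SRS without replacement, Var(ȳ) = (1 − f)·s²/n with f = n/N = 4220/14306 = 0.29498113.
Var(ȳ) = (1 − 0.29498113)·245000/4220 = 0.70501887·58.056872 = 40.931191.
SE(ȳ) = √(40.931191) = 6.40.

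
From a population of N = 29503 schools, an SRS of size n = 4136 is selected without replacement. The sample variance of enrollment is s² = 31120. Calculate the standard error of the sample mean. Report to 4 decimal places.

2.5435

Under SRS without replacement, Var(ȳ) = (1 − f)·s²/n with f = n/N = 4136/29503 = 0.14018913.
Var(ȳ) = (1 − 0.14018913)·31120/4136 = 0.85981087·7.5241779 = 6.46937.
SE(ȳ) = √(6.46937) = 2.5435.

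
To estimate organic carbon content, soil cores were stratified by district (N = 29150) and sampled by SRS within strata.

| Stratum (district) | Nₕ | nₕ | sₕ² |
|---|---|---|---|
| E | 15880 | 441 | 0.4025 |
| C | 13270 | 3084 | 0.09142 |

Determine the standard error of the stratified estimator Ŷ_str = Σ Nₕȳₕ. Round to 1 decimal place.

477.3

Var(Ŷ_str) = Σₕ Nₕ²(1 − fₕ)sₕ²/nₕ.
E: 15880²·(1 − 441/15880)·0.4025/441 = 223767.47.
C: 13270²·(1 − 3084/13270)·0.09142/3084 = 4006.8348.
Sum = 227774.3.
SE = √(227774.3) = 477.3.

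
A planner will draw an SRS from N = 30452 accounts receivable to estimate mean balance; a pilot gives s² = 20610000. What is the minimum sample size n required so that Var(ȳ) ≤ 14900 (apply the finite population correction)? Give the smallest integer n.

Without fpc, n₀ = s²/D = 20610000/14900 = 1383.2215.
With fpc, (1 − n/N)·s²/n ≤ D requires n ≥ n₀/(1 + n₀/N) = 1383.2215/(1 + 1383.2215/30452) = 1323.1213.
Rounding up, n = 1324.

1324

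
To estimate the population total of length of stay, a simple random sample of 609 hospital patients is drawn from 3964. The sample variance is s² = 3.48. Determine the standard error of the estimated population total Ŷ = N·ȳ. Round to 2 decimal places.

Var(Ŷ) = N²·Var(ȳ) = N²·(1 − n/N)·s²/n.
f = 609/3964 = 0.15363269; Var(ȳ) = 0.84636731·3.48/609 = 0.0048363846.
Var(Ŷ) = 3964² · 0.0048363846 = 75995.543.
SE(Ŷ) = √(75995.543) = 275.67.

275.67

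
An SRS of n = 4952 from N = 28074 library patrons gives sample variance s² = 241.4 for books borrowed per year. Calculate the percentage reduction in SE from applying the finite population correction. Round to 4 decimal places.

f = n/N = 4952/28074 = 0.17639097.
SE_no-fpc = √(s²/n) = 0.22078945; SE_fpc = √((1−f)s²/n) = 0.20037285.
Ratio = √(1−f) = 0.90752908. Reduction = 100·(1 − 0.90752908) = 9.2471%.

9.2471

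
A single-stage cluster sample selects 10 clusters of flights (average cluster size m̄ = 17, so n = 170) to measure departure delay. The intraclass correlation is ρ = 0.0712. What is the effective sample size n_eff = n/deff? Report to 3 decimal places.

deff = 1 + (17 − 1)·0.0712 = 1 + 1.1392 = 2.1392.
n_eff = 170 / 2.1392 = 79.469.

79.469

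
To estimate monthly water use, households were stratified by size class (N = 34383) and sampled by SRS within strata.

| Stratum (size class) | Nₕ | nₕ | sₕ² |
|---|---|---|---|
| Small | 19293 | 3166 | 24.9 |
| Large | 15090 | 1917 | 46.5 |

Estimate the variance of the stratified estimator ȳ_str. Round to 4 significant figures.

0.006149

Var(ȳ_str) = Σₕ Wₕ²(1 − fₕ)sₕ²/nₕ with Wₕ = Nₕ/N, N = 34383.
Small: Wₕ = 0.56112032; term = 0.56112032²·(1 − 0.16410097)·24.9/3166 = 0.0020699233.
Large: Wₕ = 0.43887968; term = 0.43887968²·(1 − 0.12703777)·46.5/1917 = 0.0040786575.
Sum = 0.0061485808.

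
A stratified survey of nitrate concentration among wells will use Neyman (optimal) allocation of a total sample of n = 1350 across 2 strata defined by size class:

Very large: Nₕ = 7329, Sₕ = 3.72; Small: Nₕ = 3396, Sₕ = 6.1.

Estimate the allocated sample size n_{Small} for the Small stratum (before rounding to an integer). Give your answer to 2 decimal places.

Neyman allocation: nₕ = n·NₕSₕ / Σⱼ NⱼSⱼ.
Σ NⱼSⱼ = 7329·3.72 + 3396·6.1 = 47979.48.
n_{Small} = 1350·3396·6.1 / 47979.48 = 582.88.

582.88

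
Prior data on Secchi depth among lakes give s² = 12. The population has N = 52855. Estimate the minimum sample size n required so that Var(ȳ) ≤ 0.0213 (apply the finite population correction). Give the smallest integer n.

Without fpc, n₀ = s²/D = 12/0.0213 = 563.3803.
With fpc, (1 − n/N)·s²/n ≤ D requires n ≥ n₀/(1 + n₀/N) = 563.3803/(1 + 563.3803/52855) = 557.4386.
Rounding up, n = 558.

558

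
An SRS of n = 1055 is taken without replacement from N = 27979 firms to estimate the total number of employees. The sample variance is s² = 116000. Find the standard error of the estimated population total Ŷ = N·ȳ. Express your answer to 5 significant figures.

287800

Var(Ŷ) = N²·Var(ȳ) = N²·(1 − n/N)·s²/n.
f = 1055/27979 = 0.03770685; Var(ȳ) = 0.96229315·116000/1055 = 105.80664.
Var(Ŷ) = 27979² · 105.80664 = 8.2828024 × 10^10.
SE(Ŷ) = √(8.2828024 × 10^10) = 287800.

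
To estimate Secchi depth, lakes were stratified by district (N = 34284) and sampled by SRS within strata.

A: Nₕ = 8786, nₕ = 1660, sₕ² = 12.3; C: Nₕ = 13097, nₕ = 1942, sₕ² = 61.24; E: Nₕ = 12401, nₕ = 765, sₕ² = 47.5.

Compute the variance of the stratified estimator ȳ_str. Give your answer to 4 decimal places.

Var(ȳ_str) = Σₕ Wₕ²(1 − fₕ)sₕ²/nₕ with Wₕ = Nₕ/N, N = 34284.
A: Wₕ = 0.25627115; term = 0.25627115²·(1 − 0.18893695)·12.3/1660 = 3.9468541 × 10^-4.
C: Wₕ = 0.38201493; term = 0.38201493²·(1 − 0.14827823)·61.24/1942 = 0.0039196238.
E: Wₕ = 0.36171392; term = 0.36171392²·(1 − 0.06168857)·47.5/765 = 0.0076227139.
Sum = 0.011937023.

0.0119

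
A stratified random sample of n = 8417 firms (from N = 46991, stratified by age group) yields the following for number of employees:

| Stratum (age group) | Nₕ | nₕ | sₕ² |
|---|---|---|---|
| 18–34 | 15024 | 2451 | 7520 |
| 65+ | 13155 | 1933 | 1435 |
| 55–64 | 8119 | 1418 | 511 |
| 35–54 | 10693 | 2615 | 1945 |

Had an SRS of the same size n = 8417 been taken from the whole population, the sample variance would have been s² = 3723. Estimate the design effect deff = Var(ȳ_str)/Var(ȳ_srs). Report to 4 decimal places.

0.9641

Var(ȳ_str) = Σ Wₕ²(1−fₕ)sₕ²/nₕ with Wₕ = Nₕ/46991:
  18–34: (15024/46991)²·(1−2451/15024)·7520/2451 = 0.26246394
  65+: (13155/46991)²·(1−1933/13155)·1435/1933 = 0.049630859
  55–64: (8119/46991)²·(1−1418/8119)·511/1418 = 0.008878865
  35–54: (10693/46991)²·(1−2615/10693)·1945/2615 = 0.029095241
  → Var(ȳ_str) = 0.35006891.
Var(ȳ_srs) = (1 − 8417/46991)·3723/8417 = 0.36309118.
deff = 0.35006891 / 0.36309118 = 0.9641.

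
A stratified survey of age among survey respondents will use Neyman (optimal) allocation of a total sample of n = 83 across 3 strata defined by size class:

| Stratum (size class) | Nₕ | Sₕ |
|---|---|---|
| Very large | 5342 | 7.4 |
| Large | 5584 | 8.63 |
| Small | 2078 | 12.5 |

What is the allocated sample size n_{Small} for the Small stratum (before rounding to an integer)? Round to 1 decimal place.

19.0

Neyman allocation: nₕ = n·NₕSₕ / Σⱼ NⱼSⱼ.
Σ NⱼSⱼ = 5342·7.4 + 5584·8.63 + 2078·12.5 = 113695.72.
n_{Small} = 83·2078·12.5 / 113695.72 = 19.0.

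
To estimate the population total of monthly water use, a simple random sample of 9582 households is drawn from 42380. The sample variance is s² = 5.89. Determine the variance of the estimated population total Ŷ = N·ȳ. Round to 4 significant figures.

Var(Ŷ) = N²·Var(ȳ) = N²·(1 − n/N)·s²/n.
f = 9582/42380 = 0.22609722; Var(ȳ) = 0.77390278·5.89/9582 = 4.7571357 × 10^-4.
Var(Ŷ) = 42380² · (4.7571357 × 10^-4) = 854412.21.

854400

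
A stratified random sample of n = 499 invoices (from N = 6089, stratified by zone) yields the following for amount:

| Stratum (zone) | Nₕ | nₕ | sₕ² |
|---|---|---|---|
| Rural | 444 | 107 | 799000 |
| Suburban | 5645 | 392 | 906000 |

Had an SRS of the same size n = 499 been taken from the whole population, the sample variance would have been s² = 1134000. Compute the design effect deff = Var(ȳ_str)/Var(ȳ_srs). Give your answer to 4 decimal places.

Var(ȳ_str) = Σ Wₕ²(1−fₕ)sₕ²/nₕ with Wₕ = Nₕ/6089:
  Rural: (444/6089)²·(1−107/444)·799000/107 = 30.135883
  Suburban: (5645/6089)²·(1−392/5645)·906000/392 = 1848.5088
  → Var(ȳ_str) = 1878.6447.
Var(ȳ_srs) = (1 − 499/6089)·1134000/499 = 2086.3076.
deff = 1878.6447 / 2086.3076 = 0.9005.

0.9005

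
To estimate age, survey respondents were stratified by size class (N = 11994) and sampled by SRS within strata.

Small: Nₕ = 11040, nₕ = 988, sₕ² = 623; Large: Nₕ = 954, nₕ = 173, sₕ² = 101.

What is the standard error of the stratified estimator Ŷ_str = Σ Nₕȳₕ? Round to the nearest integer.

Var(Ŷ_str) = Σₕ Nₕ²(1 − fₕ)sₕ²/nₕ.
Small: 11040²·(1 − 988/11040)·623/988 = 6.9976571 × 10^7.
Large: 954²·(1 − 173/954)·101/173 = 434985.4.
Sum = 7.0411556 × 10^7.
SE = √(7.0411556 × 10^7) = 8391.

8391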